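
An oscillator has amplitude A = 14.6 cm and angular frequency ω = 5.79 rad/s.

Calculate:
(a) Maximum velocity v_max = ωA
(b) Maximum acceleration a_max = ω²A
v_max = ωA = 5.79×0.146 = 0.8453 m/s
a_max = ω²A = 5.79²×0.146 = 4.895 m/s²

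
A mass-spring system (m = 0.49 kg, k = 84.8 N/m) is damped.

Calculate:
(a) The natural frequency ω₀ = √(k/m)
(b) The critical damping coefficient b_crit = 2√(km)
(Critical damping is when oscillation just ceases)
ω₀ = √(k/m) = √(84.8/0.49) = 13.16 rad/s
b_crit = 2√(km) = 2√(84.8×0.49) = 12.89 kg/s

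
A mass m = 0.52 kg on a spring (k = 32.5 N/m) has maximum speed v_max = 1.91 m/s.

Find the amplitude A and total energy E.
½mv²_max = ½kA² → A = v_max√(m/k) = 1.91×√(0.52/32.5) = 0.2416 m = 24.16 cm
E = ½mv²_max = ½×0.52×1.91² = 0.9485 J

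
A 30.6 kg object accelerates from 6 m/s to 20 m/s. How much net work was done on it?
W_net = ΔKE = ½m(v₂² − v₁²) = ½×30.6×(20² − 6²) = 5569.2 J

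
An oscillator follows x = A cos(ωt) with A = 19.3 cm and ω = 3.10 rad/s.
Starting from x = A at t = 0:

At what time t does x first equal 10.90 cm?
cos(ωt) = x/A = 10.9/19.3 = 0.5648
ωt = arccos(0.5648) = 0.9706 rad
t = 0.9706/3.1 = 0.3131 s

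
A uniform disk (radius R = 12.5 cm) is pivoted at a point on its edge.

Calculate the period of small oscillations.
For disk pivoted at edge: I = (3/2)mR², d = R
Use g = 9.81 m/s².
I/m = (3/2)R² = 0.02344 m²; d = R = 0.125 m
T = 2π√((3/2)R²/(gR)) = 2π√(3R/(2g)) = 0.8687 s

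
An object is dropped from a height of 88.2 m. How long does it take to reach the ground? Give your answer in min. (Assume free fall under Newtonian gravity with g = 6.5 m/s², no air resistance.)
t = √(2h/g) (with unit conversion) = 0.08682 min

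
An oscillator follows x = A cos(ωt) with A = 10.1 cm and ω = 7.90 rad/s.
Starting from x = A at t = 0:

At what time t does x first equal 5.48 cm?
cos(ωt) = x/A = 5.48/10.1 = 0.5426
ωt = arccos(0.5426) = 0.9973 rad
t = 0.9973/7.9 = 0.1262 s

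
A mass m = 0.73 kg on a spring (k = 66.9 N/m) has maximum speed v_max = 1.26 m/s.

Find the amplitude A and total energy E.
½mv²_max = ½kA² → A = v_max√(m/k) = 1.26×√(0.73/66.9) = 0.1316 m = 13.16 cm
E = ½mv²_max = ½×0.73×1.26² = 0.5795 J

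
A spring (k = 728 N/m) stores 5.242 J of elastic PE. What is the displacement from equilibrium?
PE = ½kx² → x = √(2PE/k) = √(2×5.242/728) = 0.12 m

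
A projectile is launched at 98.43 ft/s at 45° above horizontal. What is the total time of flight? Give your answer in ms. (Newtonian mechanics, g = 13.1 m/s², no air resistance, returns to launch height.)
T = 2v₀sin(θ)/g (with unit conversion) = 3239.0 ms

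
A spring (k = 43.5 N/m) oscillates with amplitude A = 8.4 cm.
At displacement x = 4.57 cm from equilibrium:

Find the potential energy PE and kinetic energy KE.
E_total = ½kA² = ½×43.5×(0.084)² = 0.1535 J
PE = ½kx² = ½×43.5×(0.0457)² = 0.04542 J
KE = E_total − PE = 0.108 J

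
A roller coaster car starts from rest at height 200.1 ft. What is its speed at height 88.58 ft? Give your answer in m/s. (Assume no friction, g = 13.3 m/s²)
mgh₁ = ½mv₂² + mgh₂ → v₂ = √(2g(h₁−h₂)) = √(2×13.3×(60.99−27)) = 30.07 m/s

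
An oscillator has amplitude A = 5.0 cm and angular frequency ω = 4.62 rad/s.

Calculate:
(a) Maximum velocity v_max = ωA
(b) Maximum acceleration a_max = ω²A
v_max = ωA = 4.62×0.05 = 0.231 m/s
a_max = ω²A = 4.62²×0.05 = 1.067 m/s²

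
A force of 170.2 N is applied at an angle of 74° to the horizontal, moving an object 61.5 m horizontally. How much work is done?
W = Fd cosθ = 170.2×61.5×cos(74°) = 2885.2 J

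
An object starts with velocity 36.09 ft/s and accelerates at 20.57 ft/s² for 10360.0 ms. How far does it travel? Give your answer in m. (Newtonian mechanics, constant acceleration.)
d = v₀t + ½at² (with unit conversion) = 450.4 m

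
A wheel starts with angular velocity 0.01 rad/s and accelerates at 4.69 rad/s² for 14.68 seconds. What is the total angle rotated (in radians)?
θ = ω₀t + ½αt² = 0.01×14.68 + ½×4.69×14.68² = 505.5 rad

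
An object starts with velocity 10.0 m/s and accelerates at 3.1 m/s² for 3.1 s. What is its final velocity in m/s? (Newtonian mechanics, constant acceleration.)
v = v₀ + at = 19.61 m/s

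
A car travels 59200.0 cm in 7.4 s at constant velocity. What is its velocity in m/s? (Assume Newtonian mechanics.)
v = d/t (with unit conversion) = 80.0 m/s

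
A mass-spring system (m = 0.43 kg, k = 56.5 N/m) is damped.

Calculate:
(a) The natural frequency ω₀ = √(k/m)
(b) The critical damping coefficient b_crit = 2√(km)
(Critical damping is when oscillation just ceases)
ω₀ = √(k/m) = √(56.5/0.43) = 11.46 rad/s
b_crit = 2√(km) = 2√(56.5×0.43) = 9.858 kg/s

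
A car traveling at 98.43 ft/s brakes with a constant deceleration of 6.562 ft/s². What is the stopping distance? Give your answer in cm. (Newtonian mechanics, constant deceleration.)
d = v₀² / (2a) (with unit conversion) = 22500.0 cm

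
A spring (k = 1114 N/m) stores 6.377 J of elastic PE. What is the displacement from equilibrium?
PE = ½kx² → x = √(2PE/k) = √(2×6.377/1114) = 0.107 m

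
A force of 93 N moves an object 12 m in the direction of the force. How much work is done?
W = Fd = 93×12 = 1116.0 J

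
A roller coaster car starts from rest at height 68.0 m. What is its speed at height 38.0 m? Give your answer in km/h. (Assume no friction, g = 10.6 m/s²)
mgh₁ = ½mv₂² + mgh₂ → v₂ = √(2g(h₁−h₂)) = √(2×10.6×(68−38)) = 25.22 m/s = 90.79 km/h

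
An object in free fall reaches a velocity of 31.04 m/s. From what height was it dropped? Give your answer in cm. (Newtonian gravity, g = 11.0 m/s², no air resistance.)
h = v²/(2g) (with unit conversion) = 4379.0 cm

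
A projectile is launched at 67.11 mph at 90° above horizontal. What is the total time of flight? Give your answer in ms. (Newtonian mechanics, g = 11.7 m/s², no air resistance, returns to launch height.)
T = 2v₀sin(θ)/g (with unit conversion) = 5128.0 ms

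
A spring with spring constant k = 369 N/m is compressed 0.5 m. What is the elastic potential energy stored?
PE = ½kx² = ½×369×0.5² = 46.12 J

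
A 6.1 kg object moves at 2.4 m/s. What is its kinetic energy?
KE = ½mv² = ½×6.1×2.4² = 17.568 J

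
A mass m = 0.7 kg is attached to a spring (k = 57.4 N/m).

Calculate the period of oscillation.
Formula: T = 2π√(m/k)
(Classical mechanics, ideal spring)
T = 2π√(m/k) = 2π√(0.7/57.4) = 0.6939 s; f = 1/T = 1.441 Hz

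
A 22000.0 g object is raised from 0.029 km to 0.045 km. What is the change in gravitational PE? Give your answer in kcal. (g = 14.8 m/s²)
ΔPE = mg(h₂ − h₁) = 22 kg × 14.8 m/s² × (45 − 29) m = 5210 J = 1.245 kcal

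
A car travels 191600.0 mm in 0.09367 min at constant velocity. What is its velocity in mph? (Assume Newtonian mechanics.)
v = d/t (with unit conversion) = 76.26 mph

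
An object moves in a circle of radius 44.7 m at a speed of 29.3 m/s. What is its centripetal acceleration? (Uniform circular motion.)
a_c = v²/r = 29.3²/44.7 = 858.49/44.7 = 19.21 m/s²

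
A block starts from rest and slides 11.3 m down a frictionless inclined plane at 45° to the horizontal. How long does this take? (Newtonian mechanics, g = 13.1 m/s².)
a = g sin(θ) = 13.1 × sin(45°) = 9.26 m/s²
t = √(2d/a) = √(2 × 11.3 / 9.26) = 1.56 s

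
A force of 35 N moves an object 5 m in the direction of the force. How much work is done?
W = Fd = 35×5 = 175.0 J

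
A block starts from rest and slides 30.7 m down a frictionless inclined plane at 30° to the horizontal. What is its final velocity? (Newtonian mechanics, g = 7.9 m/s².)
a = g sin(θ) = 7.9 × sin(30°) = 3.95 m/s²
v = √(2ad) = √(2 × 3.95 × 30.7) = 15.57 m/s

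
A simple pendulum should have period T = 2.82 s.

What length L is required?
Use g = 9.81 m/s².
T = 2π√(L/g) → L = g(T/2π)² = 9.81×(2.82/2π)² = 1.976 m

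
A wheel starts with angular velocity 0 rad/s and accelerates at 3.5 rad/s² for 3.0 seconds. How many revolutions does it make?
θ = ω₀t + ½αt² = 0×3.0 + ½×3.5×3.0² = 15.75 rad
Revolutions = θ/(2π) = 15.75/(2π) = 2.51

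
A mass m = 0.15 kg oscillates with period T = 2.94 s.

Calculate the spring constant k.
T = 2π√(m/k) → k = m(2π/T)² = 0.15×(2π/2.94)² = 0.6851 N/m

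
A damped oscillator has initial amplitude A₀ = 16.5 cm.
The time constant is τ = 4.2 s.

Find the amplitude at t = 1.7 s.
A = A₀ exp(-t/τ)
A = A₀ exp(−t/τ) = 16.5×exp(−1.7/4.2) = 11.01 cm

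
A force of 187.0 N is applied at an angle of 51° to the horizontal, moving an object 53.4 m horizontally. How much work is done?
W = Fd cosθ = 187.0×53.4×cos(51°) = 6284.3 J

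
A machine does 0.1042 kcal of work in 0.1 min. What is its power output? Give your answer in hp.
P = W/t = 436 J / 6 s = 72.66 W = 0.09744 hp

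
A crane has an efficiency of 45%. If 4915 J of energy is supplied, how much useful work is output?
W_out = η × W_in = 0.45 × 4915 = 2211.8 J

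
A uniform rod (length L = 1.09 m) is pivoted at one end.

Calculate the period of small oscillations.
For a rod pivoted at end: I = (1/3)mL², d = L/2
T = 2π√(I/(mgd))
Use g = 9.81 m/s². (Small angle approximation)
I/m = (1/3)L² = 0.396 m²; d = L/2 = 0.545 m
T = 2π√(I/(mgd)) = 2π√(0.396/(9.81×0.545)) = 1.71 s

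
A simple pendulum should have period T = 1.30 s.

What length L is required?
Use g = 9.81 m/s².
T = 2π√(L/g) → L = g(T/2π)² = 9.81×(1.3/2π)² = 0.4199 m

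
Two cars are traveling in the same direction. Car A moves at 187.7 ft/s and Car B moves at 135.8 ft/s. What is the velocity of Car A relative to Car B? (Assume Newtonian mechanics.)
v_rel = v_A - v_B = 187.7 - 135.8 = 51.9 ft/s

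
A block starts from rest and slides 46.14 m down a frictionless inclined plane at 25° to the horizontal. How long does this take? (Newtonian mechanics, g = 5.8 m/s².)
a = g sin(θ) = 5.8 × sin(25°) = 2.45 m/s²
t = √(2d/a) = √(2 × 46.14 / 2.45) = 6.14 s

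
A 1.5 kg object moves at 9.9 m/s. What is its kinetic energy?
KE = ½mv² = ½×1.5×9.9² = 73.5075 J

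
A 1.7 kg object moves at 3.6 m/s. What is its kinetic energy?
KE = ½mv² = ½×1.7×3.6² = 11.016 J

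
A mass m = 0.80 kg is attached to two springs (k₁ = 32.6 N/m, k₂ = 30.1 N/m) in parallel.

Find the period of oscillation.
k_eq = k₁+k₂ = 62.7 N/m
T = 2π√(m/k_eq) = 2π√(0.8/62.7) = 0.7097 s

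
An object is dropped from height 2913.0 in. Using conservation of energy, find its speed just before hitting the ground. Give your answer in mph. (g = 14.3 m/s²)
mgh = ½mv² → v = √(2gh) = √(2×14.3×73.99) = 46 m/s = 102.9 mph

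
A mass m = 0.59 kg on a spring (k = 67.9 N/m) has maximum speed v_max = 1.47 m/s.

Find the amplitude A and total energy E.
½mv²_max = ½kA² → A = v_max√(m/k) = 1.47×√(0.59/67.9) = 0.137 m = 13.7 cm
E = ½mv²_max = ½×0.59×1.47² = 0.6375 J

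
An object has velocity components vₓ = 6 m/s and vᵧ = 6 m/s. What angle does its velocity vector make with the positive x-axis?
θ = arctan(vᵧ/vₓ) = arctan(6/6) = 45.0°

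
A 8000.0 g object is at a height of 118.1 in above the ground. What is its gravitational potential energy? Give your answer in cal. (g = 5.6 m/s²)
PE = mgh = 8 kg × 5.6 m/s² × 3 m = 134.4 J = 32.12 cal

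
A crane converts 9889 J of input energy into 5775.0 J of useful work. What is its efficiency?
η = W_out/W_in = 5775.0/9889 = 0.584 = 58.4%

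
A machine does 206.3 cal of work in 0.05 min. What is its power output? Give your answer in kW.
P = W/t = 863.2 J / 3 s = 287.7 W = 0.2877 kW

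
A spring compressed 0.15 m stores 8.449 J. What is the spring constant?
PE = ½kx² → k = 2PE/x² = 2×8.449/0.15² = 751.0 N/m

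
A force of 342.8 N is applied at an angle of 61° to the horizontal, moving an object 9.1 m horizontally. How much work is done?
W = Fd cosθ = 342.8×9.1×cos(61°) = 1512.4 J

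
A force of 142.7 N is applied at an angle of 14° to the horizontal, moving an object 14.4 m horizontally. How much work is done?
W = Fd cosθ = 142.7×14.4×cos(14°) = 1993.8 J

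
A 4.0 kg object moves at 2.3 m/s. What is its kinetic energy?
KE = ½mv² = ½×4.0×2.3² = 10.58 J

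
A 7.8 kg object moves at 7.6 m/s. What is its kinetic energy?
KE = ½mv² = ½×7.8×7.6² = 225.264 J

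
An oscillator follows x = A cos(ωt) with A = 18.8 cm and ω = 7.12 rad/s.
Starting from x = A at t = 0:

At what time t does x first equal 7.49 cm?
cos(ωt) = x/A = 7.49/18.8 = 0.3984
ωt = arccos(0.3984) = 1.161 rad
t = 1.161/7.12 = 0.1631 s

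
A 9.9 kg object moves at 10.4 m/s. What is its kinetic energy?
KE = ½mv² = ½×9.9×10.4² = 535.392 J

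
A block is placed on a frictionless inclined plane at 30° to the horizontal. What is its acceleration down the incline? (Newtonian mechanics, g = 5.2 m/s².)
a = g sin(θ) = 5.2 × sin(30°) = 5.2 × 0.5 = 2.6 m/s²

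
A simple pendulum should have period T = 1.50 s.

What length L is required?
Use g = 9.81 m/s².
T = 2π√(L/g) → L = g(T/2π)² = 9.81×(1.5/2π)² = 0.5591 m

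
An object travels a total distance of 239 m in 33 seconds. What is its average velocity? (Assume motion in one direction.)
v_avg = Δd / Δt = 239 / 33 = 7.24 m/s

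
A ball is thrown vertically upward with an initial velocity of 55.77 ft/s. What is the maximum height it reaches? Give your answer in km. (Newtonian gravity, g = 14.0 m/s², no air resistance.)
h_max = v₀²/(2g) (with unit conversion) = 0.01032 km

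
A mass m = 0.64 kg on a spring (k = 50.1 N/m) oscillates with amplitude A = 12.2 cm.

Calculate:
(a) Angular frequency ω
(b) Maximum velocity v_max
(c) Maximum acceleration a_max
ω = √(k/m) = √(50.1/0.64) = 8.848 rad/s
v_max = ωA = 8.848×0.122 = 1.079 m/s
a_max = ω²A = 8.848²×0.122 = 9.55 m/s²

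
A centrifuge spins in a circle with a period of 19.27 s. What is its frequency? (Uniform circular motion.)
f = 1/T = 1/19.27 = 0.0519 Hz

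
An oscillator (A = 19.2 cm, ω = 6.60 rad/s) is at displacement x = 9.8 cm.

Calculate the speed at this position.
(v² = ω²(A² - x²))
v = ω√(A² − x²) = 6.6×√(0.192² − 0.098²) = 1.09 m/s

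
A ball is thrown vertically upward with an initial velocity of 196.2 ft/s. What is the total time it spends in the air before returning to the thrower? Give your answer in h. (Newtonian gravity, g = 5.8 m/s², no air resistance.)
t_total = 2v₀/g (with unit conversion) = 0.005728 h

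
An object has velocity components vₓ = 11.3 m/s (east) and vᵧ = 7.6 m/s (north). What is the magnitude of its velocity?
|v| = √(vₓ² + vᵧ²) = √(11.3² + 7.6²) = √(185.45) = 13.62 m/s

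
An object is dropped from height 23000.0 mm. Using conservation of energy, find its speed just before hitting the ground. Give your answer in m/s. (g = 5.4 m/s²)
mgh = ½mv² → v = √(2gh) = √(2×5.4×23) = 15.76 m/s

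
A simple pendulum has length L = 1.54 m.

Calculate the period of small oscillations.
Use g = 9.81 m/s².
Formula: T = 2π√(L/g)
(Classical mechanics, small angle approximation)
T = 2π√(L/g) = 2π√(1.54/9.81) = 2.489 s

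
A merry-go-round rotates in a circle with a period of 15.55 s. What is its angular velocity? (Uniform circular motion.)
ω = 2π/T = 2π/15.55 = 0.4041 rad/s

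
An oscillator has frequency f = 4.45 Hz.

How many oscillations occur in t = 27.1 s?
n = f×t = 4.45×27.1 = 120.6 oscillations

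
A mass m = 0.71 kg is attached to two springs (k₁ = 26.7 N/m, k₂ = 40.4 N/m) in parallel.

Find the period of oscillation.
k_eq = k₁+k₂ = 67.1 N/m
T = 2π√(m/k_eq) = 2π√(0.71/67.1) = 0.6463 s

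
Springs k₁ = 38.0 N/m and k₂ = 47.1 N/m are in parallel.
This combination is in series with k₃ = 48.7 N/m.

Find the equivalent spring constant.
k₁₂ = k₁ + k₂ = 85.1 N/m (parallel)
1/k_eq = 1/k₁₂ + 1/k₃ → k_eq = 30.97 N/m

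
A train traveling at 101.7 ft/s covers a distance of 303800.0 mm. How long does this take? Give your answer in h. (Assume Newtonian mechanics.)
t = d/v (with unit conversion) = 0.002722 h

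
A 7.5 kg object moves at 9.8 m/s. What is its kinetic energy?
KE = ½mv² = ½×7.5×9.8² = 360.15 J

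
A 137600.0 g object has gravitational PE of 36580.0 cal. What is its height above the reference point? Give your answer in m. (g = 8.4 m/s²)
PE = mgh → h = PE/(mg) = 1.531e+05 J / (137.6 kg × 8.4 m/s²) = 132.4 m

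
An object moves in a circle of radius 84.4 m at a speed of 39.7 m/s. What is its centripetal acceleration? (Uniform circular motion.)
a_c = v²/r = 39.7²/84.4 = 1576.09/84.4 = 18.67 m/s²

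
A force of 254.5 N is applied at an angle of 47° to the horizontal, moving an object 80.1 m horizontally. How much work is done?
W = Fd cosθ = 254.5×80.1×cos(47°) = 13903.0 J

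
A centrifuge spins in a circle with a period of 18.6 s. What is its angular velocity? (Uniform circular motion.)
ω = 2π/T = 2π/18.6 = 0.3378 rad/s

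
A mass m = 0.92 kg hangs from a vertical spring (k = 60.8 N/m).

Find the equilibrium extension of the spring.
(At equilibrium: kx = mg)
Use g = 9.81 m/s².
x_eq = mg/k = 0.92×9.81/60.8 = 0.1484 m = 14.84 cm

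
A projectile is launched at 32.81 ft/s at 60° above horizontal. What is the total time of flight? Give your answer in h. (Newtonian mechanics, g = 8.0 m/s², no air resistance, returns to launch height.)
T = 2v₀sin(θ)/g (with unit conversion) = 0.0006014 h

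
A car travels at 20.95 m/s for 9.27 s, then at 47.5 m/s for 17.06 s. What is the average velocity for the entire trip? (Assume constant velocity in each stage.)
d₁ = v₁t₁ = 20.95 × 9.27 = 194.206 m
d₂ = v₂t₂ = 47.5 × 17.06 = 810.35 m
d_total = 1004.56 m, t_total = 26.33 s
v_avg = d_total/t_total = 1004.56/26.33 = 38.15 m/s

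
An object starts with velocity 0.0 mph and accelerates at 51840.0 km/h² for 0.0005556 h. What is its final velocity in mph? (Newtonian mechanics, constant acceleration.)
v = v₀ + at (with unit conversion) = 17.9 mph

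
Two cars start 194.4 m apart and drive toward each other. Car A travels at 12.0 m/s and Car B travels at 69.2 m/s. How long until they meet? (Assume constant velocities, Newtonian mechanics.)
Combined speed: v_combined = 12.0 + 69.2 = 81.2 m/s
Time to meet: t = d/81.2 = 194.4/81.2 = 2.39 s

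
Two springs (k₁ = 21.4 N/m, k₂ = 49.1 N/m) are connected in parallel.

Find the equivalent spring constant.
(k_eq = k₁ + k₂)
k_eq = k₁ + k₂ = 21.4 + 49.1 = 70.5 N/m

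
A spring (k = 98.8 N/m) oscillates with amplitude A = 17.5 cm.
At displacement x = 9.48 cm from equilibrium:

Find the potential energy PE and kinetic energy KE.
E_total = ½kA² = ½×98.8×(0.175)² = 1.513 J
PE = ½kx² = ½×98.8×(0.0948)² = 0.444 J
KE = E_total − PE = 1.069 J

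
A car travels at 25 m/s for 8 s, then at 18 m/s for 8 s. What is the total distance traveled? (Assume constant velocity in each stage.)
d₁ = v₁t₁ = 25 × 8 = 200 m
d₂ = v₂t₂ = 18 × 8 = 144 m
d_total = 200 + 144 = 344 m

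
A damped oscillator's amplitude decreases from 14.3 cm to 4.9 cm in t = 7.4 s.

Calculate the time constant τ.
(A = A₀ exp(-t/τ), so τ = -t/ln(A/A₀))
A/A₀ = 4.9/14.3 = 0.3427; ln(A/A₀) = -1.071
τ = −t/ln(A/A₀) = −7.4/-1.071 = 6.909 s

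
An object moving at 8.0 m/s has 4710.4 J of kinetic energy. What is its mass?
KE = ½mv² → m = 2KE/v² = 2×4710.4/8.0² = 147.2 kg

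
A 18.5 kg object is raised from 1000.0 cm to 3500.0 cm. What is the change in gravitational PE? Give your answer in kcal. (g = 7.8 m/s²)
ΔPE = mg(h₂ − h₁) = 18.5 kg × 7.8 m/s² × (35 − 10) m = 3607 J = 0.8622 kcal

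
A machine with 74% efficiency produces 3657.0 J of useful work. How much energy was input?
W_in = W_out/η = 3657.0/0.74 = 4941.9 J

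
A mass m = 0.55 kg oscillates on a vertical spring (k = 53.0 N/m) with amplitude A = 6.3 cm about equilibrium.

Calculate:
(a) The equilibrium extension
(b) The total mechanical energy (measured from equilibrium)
x_eq = mg/k = 0.55×9.81/53.0 = 0.1018 m = 10.18 cm
E = ½kA² = ½×53.0×(0.063)² = 0.1052 J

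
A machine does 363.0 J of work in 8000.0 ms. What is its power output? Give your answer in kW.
P = W/t = 363 J / 8 s = 45.38 W = 0.04537 kW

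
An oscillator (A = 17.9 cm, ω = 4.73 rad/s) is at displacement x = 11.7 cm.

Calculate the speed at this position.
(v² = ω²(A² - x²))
v = ω√(A² − x²) = 4.73×√(0.179² − 0.117²) = 0.6408 m/s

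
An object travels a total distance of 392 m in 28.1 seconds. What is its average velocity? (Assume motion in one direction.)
v_avg = Δd / Δt = 392 / 28.1 = 13.95 m/s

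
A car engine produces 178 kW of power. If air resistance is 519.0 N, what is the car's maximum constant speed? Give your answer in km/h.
P = Fv → v = P/F = 178000 W / 519 N = 343 m/s = 1235.0 km/h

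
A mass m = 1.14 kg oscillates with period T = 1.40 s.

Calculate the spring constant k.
T = 2π√(m/k) → k = m(2π/T)² = 1.14×(2π/1.4)² = 22.96 N/m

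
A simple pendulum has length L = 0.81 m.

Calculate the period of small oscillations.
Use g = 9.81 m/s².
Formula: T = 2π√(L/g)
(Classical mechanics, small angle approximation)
T = 2π√(L/g) = 2π√(0.81/9.81) = 1.805 s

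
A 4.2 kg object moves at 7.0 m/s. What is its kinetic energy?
KE = ½mv² = ½×4.2×7.0² = 102.9 J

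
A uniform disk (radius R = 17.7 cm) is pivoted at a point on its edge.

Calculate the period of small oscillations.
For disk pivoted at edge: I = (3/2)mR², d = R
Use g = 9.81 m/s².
I/m = (3/2)R² = 0.04699 m²; d = R = 0.177 m
T = 2π√((3/2)R²/(gR)) = 2π√(3R/(2g)) = 1.034 s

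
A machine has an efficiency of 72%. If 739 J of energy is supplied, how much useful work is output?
W_out = η × W_in = 0.72 × 739 = 532.08 J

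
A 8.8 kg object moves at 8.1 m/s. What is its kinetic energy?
KE = ½mv² = ½×8.8×8.1² = 288.684 J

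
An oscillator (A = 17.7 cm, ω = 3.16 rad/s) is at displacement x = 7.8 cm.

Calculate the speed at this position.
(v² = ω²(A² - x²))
v = ω√(A² − x²) = 3.16×√(0.177² − 0.078²) = 0.5021 m/s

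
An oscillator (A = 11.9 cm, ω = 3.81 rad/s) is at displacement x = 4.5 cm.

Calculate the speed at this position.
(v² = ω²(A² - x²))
v = ω√(A² − x²) = 3.81×√(0.119² − 0.045²) = 0.4197 m/s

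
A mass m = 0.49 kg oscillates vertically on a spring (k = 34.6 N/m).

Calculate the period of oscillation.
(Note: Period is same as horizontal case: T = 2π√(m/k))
T = 2π√(m/k) = 2π√(0.49/34.6) = 0.7477 s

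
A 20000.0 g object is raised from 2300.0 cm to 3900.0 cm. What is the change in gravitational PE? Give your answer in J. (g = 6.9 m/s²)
ΔPE = mg(h₂ − h₁) = 20 kg × 6.9 m/s² × (39 − 23) m = 2208 J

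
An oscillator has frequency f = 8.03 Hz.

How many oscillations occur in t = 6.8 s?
n = f×t = 8.03×6.8 = 54.6 oscillations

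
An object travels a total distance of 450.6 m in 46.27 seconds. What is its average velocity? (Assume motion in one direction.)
v_avg = Δd / Δt = 450.6 / 46.27 = 9.74 m/s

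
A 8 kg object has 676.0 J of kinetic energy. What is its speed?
KE = ½mv² → v = √(2KE/m) = √(2×676.0/8) = 13.0 m/s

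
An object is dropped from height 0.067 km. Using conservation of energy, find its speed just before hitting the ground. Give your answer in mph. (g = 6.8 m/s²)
mgh = ½mv² → v = √(2gh) = √(2×6.8×67) = 30.19 m/s = 67.52 mph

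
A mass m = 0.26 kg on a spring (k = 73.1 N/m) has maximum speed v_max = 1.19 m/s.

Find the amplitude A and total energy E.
½mv²_max = ½kA² → A = v_max√(m/k) = 1.19×√(0.26/73.1) = 0.07097 m = 7.097 cm
E = ½mv²_max = ½×0.26×1.19² = 0.1841 J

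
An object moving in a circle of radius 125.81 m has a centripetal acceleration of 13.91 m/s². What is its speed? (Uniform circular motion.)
v = √(a_c × r) = √(13.91 × 125.81) = 41.83 m/s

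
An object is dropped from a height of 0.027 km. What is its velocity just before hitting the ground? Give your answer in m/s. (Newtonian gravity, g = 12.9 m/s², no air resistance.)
v = √(2gh) (with unit conversion) = 26.39 m/s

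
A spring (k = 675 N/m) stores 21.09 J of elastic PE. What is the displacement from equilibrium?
PE = ½kx² → x = √(2PE/k) = √(2×21.09/675) = 0.25 m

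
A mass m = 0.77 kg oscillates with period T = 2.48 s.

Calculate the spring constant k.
T = 2π√(m/k) → k = m(2π/T)² = 0.77×(2π/2.48)² = 4.943 N/m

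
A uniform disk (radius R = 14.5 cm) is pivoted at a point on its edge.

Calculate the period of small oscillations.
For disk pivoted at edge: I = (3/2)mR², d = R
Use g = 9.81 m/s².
I/m = (3/2)R² = 0.03154 m²; d = R = 0.145 m
T = 2π√((3/2)R²/(gR)) = 2π√(3R/(2g)) = 0.9356 s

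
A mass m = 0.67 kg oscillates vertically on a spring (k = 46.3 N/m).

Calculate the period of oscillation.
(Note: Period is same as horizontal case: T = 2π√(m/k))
T = 2π√(m/k) = 2π√(0.67/46.3) = 0.7558 s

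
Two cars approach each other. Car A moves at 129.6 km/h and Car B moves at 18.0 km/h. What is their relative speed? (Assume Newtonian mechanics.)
v_rel = v_A + v_B = 129.6 + 18.0 = 147.6 km/h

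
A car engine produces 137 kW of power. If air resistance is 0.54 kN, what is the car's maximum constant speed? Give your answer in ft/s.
P = Fv → v = P/F = 137000 W / 540 N = 253.7 m/s = 832.4 ft/s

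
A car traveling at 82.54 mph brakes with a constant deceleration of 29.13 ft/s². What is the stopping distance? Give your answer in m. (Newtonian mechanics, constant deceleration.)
d = v₀² / (2a) (with unit conversion) = 76.67 m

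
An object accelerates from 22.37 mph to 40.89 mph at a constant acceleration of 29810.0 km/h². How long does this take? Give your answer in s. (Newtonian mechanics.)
t = (v - v₀)/a (with unit conversion) = 3.599 s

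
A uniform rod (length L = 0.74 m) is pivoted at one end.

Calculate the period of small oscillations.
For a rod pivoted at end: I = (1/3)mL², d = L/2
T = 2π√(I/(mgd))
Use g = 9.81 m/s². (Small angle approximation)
I/m = (1/3)L² = 0.1825 m²; d = L/2 = 0.37 m
T = 2π√(I/(mgd)) = 2π√(0.1825/(9.81×0.37)) = 1.409 s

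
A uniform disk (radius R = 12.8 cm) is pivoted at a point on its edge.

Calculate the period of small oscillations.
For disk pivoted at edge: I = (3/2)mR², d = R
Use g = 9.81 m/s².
I/m = (3/2)R² = 0.02458 m²; d = R = 0.128 m
T = 2π√((3/2)R²/(gR)) = 2π√(3R/(2g)) = 0.879 s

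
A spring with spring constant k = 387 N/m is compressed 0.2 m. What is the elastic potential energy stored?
PE = ½kx² = ½×387×0.2² = 7.74 J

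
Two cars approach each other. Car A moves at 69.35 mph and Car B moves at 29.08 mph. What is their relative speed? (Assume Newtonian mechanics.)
v_rel = v_A + v_B = 69.35 + 29.08 = 98.43 mph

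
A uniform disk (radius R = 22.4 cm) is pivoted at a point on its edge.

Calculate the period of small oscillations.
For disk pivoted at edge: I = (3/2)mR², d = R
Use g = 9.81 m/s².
I/m = (3/2)R² = 0.07526 m²; d = R = 0.224 m
T = 2π√((3/2)R²/(gR)) = 2π√(3R/(2g)) = 1.163 s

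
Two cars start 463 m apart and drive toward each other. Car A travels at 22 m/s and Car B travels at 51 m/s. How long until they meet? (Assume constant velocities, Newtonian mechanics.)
Combined speed: v_combined = 22 + 51 = 73 m/s
Time to meet: t = d/73 = 463/73 = 6.34 s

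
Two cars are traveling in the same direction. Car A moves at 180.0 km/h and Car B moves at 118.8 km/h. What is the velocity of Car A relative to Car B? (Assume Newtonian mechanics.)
v_rel = v_A - v_B = 180.0 - 118.8 = 61.2 km/h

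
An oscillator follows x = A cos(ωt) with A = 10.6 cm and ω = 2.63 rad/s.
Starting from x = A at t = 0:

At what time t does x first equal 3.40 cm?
cos(ωt) = x/A = 3.4/10.6 = 0.3208
ωt = arccos(0.3208) = 1.244 rad
t = 1.244/2.63 = 0.4731 s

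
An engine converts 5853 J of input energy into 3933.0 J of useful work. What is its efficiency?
η = W_out/W_in = 3933.0/5853 = 0.672 = 67.2%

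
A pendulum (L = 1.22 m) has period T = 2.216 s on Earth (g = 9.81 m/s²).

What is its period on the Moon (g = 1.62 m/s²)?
T = 2π√(L/g), so T_moon/T_earth = √(g_earth/g_moon)
T_moon = 2π√(1.22/1.62) = 5.453 s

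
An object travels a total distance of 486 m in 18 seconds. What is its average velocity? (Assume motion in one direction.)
v_avg = Δd / Δt = 486 / 18 = 27.0 m/s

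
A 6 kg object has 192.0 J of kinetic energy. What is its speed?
KE = ½mv² → v = √(2KE/m) = √(2×192.0/6) = 8.0 m/s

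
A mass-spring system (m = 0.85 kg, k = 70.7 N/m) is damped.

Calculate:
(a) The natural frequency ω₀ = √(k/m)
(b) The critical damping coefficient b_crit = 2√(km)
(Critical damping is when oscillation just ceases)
ω₀ = √(k/m) = √(70.7/0.85) = 9.12 rad/s
b_crit = 2√(km) = 2√(70.7×0.85) = 15.5 kg/s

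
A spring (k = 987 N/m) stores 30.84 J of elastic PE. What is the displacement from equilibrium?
PE = ½kx² → x = √(2PE/k) = √(2×30.84/987) = 0.25 m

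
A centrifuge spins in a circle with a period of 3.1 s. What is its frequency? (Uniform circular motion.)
f = 1/T = 1/3.1 = 0.3226 Hz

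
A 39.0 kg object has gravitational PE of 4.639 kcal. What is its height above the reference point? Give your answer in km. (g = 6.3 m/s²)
PE = mgh → h = PE/(mg) = 1.941e+04 J / (39 kg × 6.3 m/s²) = 79 m = 0.079 km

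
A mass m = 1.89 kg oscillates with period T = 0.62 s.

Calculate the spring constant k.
T = 2π√(m/k) → k = m(2π/T)² = 1.89×(2π/0.62)² = 194.1 N/m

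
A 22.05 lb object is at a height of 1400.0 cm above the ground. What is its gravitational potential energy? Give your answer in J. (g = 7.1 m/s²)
PE = mgh = 10 kg × 7.1 m/s² × 14 m = 994.2 J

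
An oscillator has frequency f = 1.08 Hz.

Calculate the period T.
T = 1/f = 1/1.08 = 0.9259 s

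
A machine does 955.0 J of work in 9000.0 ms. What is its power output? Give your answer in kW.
P = W/t = 955 J / 9 s = 106.1 W = 0.1061 kW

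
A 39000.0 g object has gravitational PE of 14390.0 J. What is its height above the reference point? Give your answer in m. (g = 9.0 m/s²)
PE = mgh → h = PE/(mg) = 1.439e+04 J / (39 kg × 9.0 m/s²) = 41 m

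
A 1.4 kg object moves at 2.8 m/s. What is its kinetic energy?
KE = ½mv² = ½×1.4×2.8² = 5.488 J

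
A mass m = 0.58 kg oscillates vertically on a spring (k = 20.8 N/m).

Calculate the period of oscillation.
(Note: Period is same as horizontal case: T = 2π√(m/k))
T = 2π√(m/k) = 2π√(0.58/20.8) = 1.049 s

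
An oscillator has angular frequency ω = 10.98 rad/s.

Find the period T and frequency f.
T = 2π/ω = 2π/10.98 = 0.5722 s; f = ω/2π = 1.748 Hz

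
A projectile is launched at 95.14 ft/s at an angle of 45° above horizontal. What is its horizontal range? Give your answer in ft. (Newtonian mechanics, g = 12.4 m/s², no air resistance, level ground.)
R = v₀² sin(2θ) / g (with unit conversion) = 222.5 ft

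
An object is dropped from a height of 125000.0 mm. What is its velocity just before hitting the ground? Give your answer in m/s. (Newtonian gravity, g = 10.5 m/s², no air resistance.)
v = √(2gh) (with unit conversion) = 51.23 m/s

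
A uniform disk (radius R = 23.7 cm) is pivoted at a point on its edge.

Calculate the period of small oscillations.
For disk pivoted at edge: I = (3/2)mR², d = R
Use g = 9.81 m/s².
I/m = (3/2)R² = 0.08425 m²; d = R = 0.237 m
T = 2π√((3/2)R²/(gR)) = 2π√(3R/(2g)) = 1.196 s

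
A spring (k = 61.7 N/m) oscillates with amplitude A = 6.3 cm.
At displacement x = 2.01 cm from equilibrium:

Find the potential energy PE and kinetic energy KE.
E_total = ½kA² = ½×61.7×(0.063)² = 0.1224 J
PE = ½kx² = ½×61.7×(0.0201)² = 0.01246 J
KE = E_total − PE = 0.11 J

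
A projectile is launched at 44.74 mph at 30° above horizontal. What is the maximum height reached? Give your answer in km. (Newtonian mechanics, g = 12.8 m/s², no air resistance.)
H = v₀²sin²(θ)/(2g) (with unit conversion) = 0.003906 km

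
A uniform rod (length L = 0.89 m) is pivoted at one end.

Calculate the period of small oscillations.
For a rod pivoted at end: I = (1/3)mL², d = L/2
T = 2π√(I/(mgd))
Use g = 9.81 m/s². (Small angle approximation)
I/m = (1/3)L² = 0.264 m²; d = L/2 = 0.445 m
T = 2π√(I/(mgd)) = 2π√(0.264/(9.81×0.445)) = 1.545 s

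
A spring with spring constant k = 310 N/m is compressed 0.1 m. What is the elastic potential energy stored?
PE = ½kx² = ½×310×0.1² = 1.55 J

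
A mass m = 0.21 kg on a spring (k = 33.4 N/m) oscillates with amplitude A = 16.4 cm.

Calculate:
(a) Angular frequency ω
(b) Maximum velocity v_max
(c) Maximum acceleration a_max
ω = √(k/m) = √(33.4/0.21) = 12.61 rad/s
v_max = ωA = 12.61×0.164 = 2.068 m/s
a_max = ω²A = 12.61²×0.164 = 26.08 m/s²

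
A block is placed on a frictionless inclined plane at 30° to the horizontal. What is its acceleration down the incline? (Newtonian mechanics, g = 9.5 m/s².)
a = g sin(θ) = 9.5 × sin(30°) = 9.5 × 0.5 = 4.75 m/s²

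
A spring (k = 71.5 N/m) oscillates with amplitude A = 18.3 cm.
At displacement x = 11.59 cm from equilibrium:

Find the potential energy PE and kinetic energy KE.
E_total = ½kA² = ½×71.5×(0.183)² = 1.197 J
PE = ½kx² = ½×71.5×(0.1159)² = 0.4802 J
KE = E_total − PE = 0.717 J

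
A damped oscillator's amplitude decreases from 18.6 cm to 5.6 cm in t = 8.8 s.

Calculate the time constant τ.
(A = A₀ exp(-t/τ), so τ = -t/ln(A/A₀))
A/A₀ = 5.6/18.6 = 0.3011; ln(A/A₀) = -1.2
τ = −t/ln(A/A₀) = −8.8/-1.2 = 7.331 s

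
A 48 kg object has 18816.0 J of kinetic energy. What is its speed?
KE = ½mv² → v = √(2KE/m) = √(2×18816.0/48) = 28.0 m/s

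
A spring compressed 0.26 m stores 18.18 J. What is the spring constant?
PE = ½kx² → k = 2PE/x² = 2×18.18/0.26² = 537.9 N/m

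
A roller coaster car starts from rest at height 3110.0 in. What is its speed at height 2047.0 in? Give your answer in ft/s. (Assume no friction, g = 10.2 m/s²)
mgh₁ = ½mv₂² + mgh₂ → v₂ = √(2g(h₁−h₂)) = √(2×10.2×(78.99−51.99)) = 23.47 m/s = 77.0 ft/s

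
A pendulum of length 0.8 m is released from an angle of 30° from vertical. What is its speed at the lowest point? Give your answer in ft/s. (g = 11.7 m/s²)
h = L(1 − cosθ) = 0.8×(1 − cos30°) = 0.1072 m
v = √(2gh) = √(2×11.7×0.1072) = 1.584 m/s = 5.196 ft/s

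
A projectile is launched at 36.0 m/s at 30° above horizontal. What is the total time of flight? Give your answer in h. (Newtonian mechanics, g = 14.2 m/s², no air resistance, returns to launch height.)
T = 2v₀sin(θ)/g (with unit conversion) = 0.0007042 h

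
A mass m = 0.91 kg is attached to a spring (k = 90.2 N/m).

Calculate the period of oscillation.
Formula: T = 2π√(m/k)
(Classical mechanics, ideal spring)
T = 2π√(m/k) = 2π√(0.91/90.2) = 0.6311 s; f = 1/T = 1.585 Hz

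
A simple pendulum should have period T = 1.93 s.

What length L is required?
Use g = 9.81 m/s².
T = 2π√(L/g) → L = g(T/2π)² = 9.81×(1.93/2π)² = 0.9256 m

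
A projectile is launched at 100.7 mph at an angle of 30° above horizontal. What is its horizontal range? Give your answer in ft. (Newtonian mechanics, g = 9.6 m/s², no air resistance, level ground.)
R = v₀² sin(2θ) / g (with unit conversion) = 599.8 ft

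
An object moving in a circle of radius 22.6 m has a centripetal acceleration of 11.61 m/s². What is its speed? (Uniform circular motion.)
v = √(a_c × r) = √(11.61 × 22.6) = 16.2 m/s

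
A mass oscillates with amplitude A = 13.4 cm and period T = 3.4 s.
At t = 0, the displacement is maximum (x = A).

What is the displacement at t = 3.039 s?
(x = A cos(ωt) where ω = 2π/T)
ω = 2π/T = 2π/3.4 = 1.848 rad/s
x = A cos(ωt) = 13.4×cos(1.848×3.039) = 10.53 cm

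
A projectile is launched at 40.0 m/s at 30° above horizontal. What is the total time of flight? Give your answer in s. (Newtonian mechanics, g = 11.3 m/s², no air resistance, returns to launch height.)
T = 2v₀sin(θ)/g = 3.54 s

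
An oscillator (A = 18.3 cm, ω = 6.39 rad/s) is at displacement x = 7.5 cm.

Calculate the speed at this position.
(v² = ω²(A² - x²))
v = ω√(A² − x²) = 6.39×√(0.183² − 0.075²) = 1.067 m/s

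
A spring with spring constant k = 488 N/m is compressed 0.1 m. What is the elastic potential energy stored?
PE = ½kx² = ½×488×0.1² = 2.44 J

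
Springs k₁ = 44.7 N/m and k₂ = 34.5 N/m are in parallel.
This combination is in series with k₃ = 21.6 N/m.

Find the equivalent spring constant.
k₁₂ = k₁ + k₂ = 79.2 N/m (parallel)
1/k_eq = 1/k₁₂ + 1/k₃ → k_eq = 16.97 N/m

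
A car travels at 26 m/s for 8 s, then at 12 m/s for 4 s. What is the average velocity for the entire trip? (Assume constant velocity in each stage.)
d₁ = v₁t₁ = 26 × 8 = 208 m
d₂ = v₂t₂ = 12 × 4 = 48 m
d_total = 256 m, t_total = 12 s
v_avg = d_total/t_total = 256/12 = 21.33 m/s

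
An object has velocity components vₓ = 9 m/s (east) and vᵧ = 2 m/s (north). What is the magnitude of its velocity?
|v| = √(vₓ² + vᵧ²) = √(9² + 2²) = √(85) = 9.22 m/s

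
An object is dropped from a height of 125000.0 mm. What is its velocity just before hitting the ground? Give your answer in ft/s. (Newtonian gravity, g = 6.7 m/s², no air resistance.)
v = √(2gh) (with unit conversion) = 134.3 ft/s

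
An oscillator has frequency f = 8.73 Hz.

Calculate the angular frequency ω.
ω = 2πf = 2π×8.73 = 54.85 rad/s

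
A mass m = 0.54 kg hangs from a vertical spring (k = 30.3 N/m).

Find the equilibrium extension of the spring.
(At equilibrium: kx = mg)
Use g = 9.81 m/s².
x_eq = mg/k = 0.54×9.81/30.3 = 0.1748 m = 17.48 cm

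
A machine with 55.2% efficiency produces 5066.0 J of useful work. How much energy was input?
W_in = W_out/η = 5066.0/0.552 = 9177.5 J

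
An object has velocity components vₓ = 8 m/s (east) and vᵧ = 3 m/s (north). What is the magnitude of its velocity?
|v| = √(vₓ² + vᵧ²) = √(8² + 3²) = √(73) = 8.54 m/s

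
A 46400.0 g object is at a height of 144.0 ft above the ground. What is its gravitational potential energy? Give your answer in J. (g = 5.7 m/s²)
PE = mgh = 46.4 kg × 5.7 m/s² × 43.89 m = 1.161e+04 J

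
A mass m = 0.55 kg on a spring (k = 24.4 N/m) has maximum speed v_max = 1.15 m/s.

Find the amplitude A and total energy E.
½mv²_max = ½kA² → A = v_max√(m/k) = 1.15×√(0.55/24.4) = 0.1727 m = 17.27 cm
E = ½mv²_max = ½×0.55×1.15² = 0.3637 J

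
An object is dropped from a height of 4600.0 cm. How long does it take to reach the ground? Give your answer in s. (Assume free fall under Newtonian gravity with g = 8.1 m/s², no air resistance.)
t = √(2h/g) (with unit conversion) = 3.37 s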